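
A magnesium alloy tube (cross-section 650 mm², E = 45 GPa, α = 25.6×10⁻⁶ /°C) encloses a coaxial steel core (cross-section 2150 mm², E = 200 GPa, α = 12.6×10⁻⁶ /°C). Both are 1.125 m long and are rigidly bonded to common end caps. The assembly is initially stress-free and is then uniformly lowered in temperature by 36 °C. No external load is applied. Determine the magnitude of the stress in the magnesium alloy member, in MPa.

σ ≈ 19.7 MPa (tensile)

Both members must finish at the same length. With the larger α, the magnesium alloy tends to over-contract; the plates restrain it, putting the magnesium alloy in tension and the steel in compression. With no external load the two internal forces are equal and opposite, magnitude P.
Equating the net (thermal + elastic) strains gives |α₁ − α₂|·ΔT = P·[1/(A₁E₁) + 1/(A₂E₂)].
|α₁ − α₂|·ΔT = 13×10⁻⁶ × 36 = 0.000468.
1/(A₁E₁) + 1/(A₂E₂) = 1/(650×45×10³) + 1/(2150×200×10³) = 3.651×10⁻⁸ N⁻¹.
P = 0.000468 / 3.651×10⁻⁸ = 12820 N = 12.82 kN.
σ_{magnesium alloy} = P/A₁ = 12820/650 = 19.72 MPa, tensile.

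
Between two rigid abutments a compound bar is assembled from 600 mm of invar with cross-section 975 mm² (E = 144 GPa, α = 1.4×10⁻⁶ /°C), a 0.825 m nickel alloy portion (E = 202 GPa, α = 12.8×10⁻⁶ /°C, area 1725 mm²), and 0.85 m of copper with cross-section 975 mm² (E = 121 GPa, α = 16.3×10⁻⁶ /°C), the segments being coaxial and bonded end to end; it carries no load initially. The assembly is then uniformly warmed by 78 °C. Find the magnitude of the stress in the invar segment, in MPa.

If the supports were absent, the total length change would be Σ αᵢΔT Lᵢ = 1.4×10⁻⁶×78×600 + 12.8×10⁻⁶×78×825 + 16.3×10⁻⁶×78×850 = 1.97 mm.
Since the ends are fixed, an axial force P builds up, equal in every segment, with P · Σ Lᵢ/(AᵢEᵢ) = δ_free.
Σ Lᵢ/(AᵢEᵢ) = 600/(975×144×10³) + 825/(1725×202×10³) + 850/(975×121×10³) = 1.385×10⁻⁵ mm/N.
P = 1.97 / 1.385×10⁻⁵ = 142300 N = 142.3 kN, compressive.
σ_{invar} = P / A = 142300 / 975 = 145.9 MPa.

σ ≈ 146 MPa (compressive)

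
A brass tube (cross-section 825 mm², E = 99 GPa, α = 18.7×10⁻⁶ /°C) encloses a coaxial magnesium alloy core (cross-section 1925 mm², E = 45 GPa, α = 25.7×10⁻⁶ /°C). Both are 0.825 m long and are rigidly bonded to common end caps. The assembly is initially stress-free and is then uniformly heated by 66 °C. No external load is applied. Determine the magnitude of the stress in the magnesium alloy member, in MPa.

σ ≈ 10.1 MPa (compressive)

Both members must finish at the same length. With the larger α, the magnesium alloy tends to over-expand; the plates restrain it, putting the magnesium alloy in compression and the brass in tension. With no external load the two internal forces are equal and opposite, magnitude P.
Compatibility of the two members (thermal + elastic change equal): (α₁ − α₂)ΔT = P·[1/(A₁E₁) + 1/(A₂E₂)].
|α₁ − α₂|·ΔT = 7×10⁻⁶ × 66 = 0.000462.
1/(A₁E₁) + 1/(A₂E₂) = 1/(825×99×10³) + 1/(1925×45×10³) = 2.379×10⁻⁸ N⁻¹.
P = 0.000462 / 2.379×10⁻⁸ = 19420 N = 19.42 kN.
σ_{magnesium alloy} = P/A₂ = 19420/1925 = 10.09 MPa, compressive.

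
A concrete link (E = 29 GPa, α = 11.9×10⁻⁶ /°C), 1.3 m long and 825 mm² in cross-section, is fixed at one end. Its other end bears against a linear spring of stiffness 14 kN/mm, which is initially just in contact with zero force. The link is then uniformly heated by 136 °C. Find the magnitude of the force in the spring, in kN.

P ≈ 16.7 kN

If the spring were absent the link would lengthen by αΔT L = 11.9×10⁻⁶ × 136 × 1300 = 2.104 mm.
With a force P in the spring, the elastic change of the link is PL/(AE) and that of the spring is P/k; compatibility requires their sum to equal δ_free.
So P = δ_free / [L/(AE) + 1/k] = 2.104 / [ 1300/(825×29×10³) + 1/(14×10³) ].
P = 2.104 / 0.0001258 = 16730 N.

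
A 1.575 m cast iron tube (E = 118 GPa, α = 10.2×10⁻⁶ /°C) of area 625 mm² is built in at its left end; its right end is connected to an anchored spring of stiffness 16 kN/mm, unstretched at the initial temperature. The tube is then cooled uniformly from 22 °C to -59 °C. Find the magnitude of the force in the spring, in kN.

P ≈ 15.5 kN

Free thermal contraction: δ_free = αΔT L = 10.2×10⁻⁶ × 81 × 1575 = 1.301 mm.
Let P be the tensile force in the spring. The tube extends elastically by PL/(AE) and the spring stretches by P/k; together these equal δ_free.
So P = δ_free / [L/(AE) + 1/k] = 1.301 / [ 1575/(625×118×10³) + 1/(16×10³) ].
P = 1.301 / 8.386×10⁻⁵ = 15520 N.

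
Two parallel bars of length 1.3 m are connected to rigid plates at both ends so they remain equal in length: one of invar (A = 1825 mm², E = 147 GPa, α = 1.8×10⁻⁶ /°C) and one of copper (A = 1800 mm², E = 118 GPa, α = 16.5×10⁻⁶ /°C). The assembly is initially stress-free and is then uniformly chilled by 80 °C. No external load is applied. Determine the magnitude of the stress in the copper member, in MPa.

σ ≈ 77.4 MPa (tensile)

The copper has the larger α, so on cooling it would change length more than the invar if both were free. The rigid plates force a common final length, so the copper is put into tension and the invar into compression, with equal and opposite forces P (no external load).
Equating the net (thermal + elastic) strains gives |α₁ − α₂|·ΔT = P·[1/(A₁E₁) + 1/(A₂E₂)].
|α₁ − α₂|·ΔT = 14.7×10⁻⁶ × 80 = 0.001176.
1/(A₁E₁) + 1/(A₂E₂) = 1/(1825×147×10³) + 1/(1800×118×10³) = 8.436×10⁻⁹ N⁻¹.
So P = 0.001176 / 8.436×10⁻⁹ = 139.4 kN.
σ_{copper} = P/A₂ = 139400/1800 = 77.45 MPa, tensile.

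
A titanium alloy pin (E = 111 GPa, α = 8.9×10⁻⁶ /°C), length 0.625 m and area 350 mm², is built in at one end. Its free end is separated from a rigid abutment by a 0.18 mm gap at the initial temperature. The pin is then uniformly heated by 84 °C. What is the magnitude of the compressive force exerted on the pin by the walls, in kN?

P ≈ 17.9 kN

If the wall were absent the pin would grow by αΔT L = 8.9×10⁻⁶ × 84 × 625 = 0.4672 mm.
The gap closes (δ_free > 0.18 mm) and the wall then resists a further 0.4672 − 0.18 = 0.2873 mm of expansion.
So σ = E(δ_free − g)/L = 111×10³ × 0.2873/625 = 51.02 MPa.
P = σA = 51.02 × 350 = 17.86 kN.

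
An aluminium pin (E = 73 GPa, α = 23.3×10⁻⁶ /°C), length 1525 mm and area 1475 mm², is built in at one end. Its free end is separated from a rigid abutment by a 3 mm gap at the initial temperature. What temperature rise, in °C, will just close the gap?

ΔT ≈ 84.4 °C

The gap closes when αΔT L = 3 mm, since the pin is still unstressed at that instant.
ΔT = 3 / (23.3×10⁻⁶ × 1525) = 84.43 °C.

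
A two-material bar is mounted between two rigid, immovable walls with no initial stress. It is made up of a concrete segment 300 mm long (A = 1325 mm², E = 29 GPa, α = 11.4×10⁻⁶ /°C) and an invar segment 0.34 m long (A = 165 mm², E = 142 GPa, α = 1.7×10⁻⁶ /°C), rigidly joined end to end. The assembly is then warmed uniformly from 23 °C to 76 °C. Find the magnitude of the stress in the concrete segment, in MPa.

Free thermal expansion of the whole bar: Σ αᵢΔT Lᵢ = 11.4×10⁻⁶×53×300 + 1.7×10⁻⁶×53×340 = 0.2119 mm.
The walls prevent any net length change, so an axial force P (same in every segment) develops. Compatibility: P · Σ Lᵢ/(AᵢEᵢ) = δ_free.
Σ Lᵢ/(AᵢEᵢ) = 300/(1325×29×10³) + 340/(165×142×10³) = 2.232×10⁻⁵ mm/N.
P = 0.2119 / 2.232×10⁻⁵ = 9494 N = 9.494 kN, compressive.
σ_{concrete} = P / A = 9494 / 1325 = 7.165 MPa.

σ ≈ 7.17 MPa (compressive)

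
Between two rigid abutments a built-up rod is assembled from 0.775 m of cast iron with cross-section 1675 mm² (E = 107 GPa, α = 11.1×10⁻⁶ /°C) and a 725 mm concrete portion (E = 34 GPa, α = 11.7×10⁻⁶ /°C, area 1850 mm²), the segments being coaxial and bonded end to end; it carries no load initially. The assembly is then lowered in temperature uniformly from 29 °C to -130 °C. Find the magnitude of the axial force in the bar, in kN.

Free thermal contraction of the whole bar: Σ αᵢΔT Lᵢ = 11.1×10⁻⁶×159×775 + 11.7×10⁻⁶×159×725 = 2.717 mm.
The rigid supports impose zero overall length change; the single axial force P common to all segments must satisfy P Σ Lᵢ/(AᵢEᵢ) = δ_free.
The series flexibility is Σ Lᵢ/(AᵢEᵢ) = 775/(1675×107×10³) + 725/(1850×34×10³) = 1.585×10⁻⁵ mm/N.
P = 2.717 / 1.585×10⁻⁵ = 171400 N = 171.4 kN, tensile.

P ≈ 171 kN (tensile)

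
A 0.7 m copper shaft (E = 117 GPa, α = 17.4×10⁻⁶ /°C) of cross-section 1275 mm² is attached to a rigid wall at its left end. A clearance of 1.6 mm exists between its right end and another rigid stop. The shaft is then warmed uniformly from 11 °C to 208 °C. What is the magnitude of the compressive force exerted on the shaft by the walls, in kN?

P ≈ 170 kN

Unrestrained expansion: δ_free = αΔT L = 17.4×10⁻⁶ × 197 × 700 = 2.399 mm.
This exceeds the 1.6 mm gap, so the wall pushes back. The portion of expansion that must be recovered elastically is δ_free − gap = 2.399 − 1.6 = 0.7995 mm.
That suppressed elongation corresponds to σ = E·Δ/L = 117×10³ × 0.7995/700 = 133.6 MPa.
Force on the wall = σA = 133.6 × 1275 mm² = 170.4 kN.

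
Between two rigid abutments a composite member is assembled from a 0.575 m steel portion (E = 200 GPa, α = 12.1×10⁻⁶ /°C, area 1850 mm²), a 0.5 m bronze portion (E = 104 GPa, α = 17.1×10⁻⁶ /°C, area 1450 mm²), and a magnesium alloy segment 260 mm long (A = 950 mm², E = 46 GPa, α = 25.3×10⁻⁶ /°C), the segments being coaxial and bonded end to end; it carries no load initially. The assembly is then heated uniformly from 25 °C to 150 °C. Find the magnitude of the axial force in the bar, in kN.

With the walls removed the bar would change length by δ_free = Σ αᵢΔT Lᵢ = 12.1×10⁻⁶×125×575 + 17.1×10⁻⁶×125×500 + 25.3×10⁻⁶×125×260 = 2.761 mm.
The walls prevent any net length change, so an axial force P (same in every segment) develops. Compatibility: P · Σ Lᵢ/(AᵢEᵢ) = δ_free.
The series flexibility is Σ Lᵢ/(AᵢEᵢ) = 575/(1850×200×10³) + 500/(1450×104×10³) + 260/(950×46×10³) = 1.082×10⁻⁵ mm/N.
So P = 2.761 / 1.082×10⁻⁵ = 255.2 kN, compressive.

P ≈ 255 kN (compressive)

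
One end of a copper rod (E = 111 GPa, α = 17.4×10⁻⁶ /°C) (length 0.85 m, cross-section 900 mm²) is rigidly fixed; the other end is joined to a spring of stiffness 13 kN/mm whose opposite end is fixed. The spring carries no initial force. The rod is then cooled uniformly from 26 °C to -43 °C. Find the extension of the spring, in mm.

δ ≈ 0.919 mm

If the spring were absent the rod would shorten by αΔT L = 17.4×10⁻⁶ × 69 × 850 = 1.021 mm.
Let P be the tensile force in the spring. The rod extends elastically by PL/(AE) and the spring stretches by P/k; together these equal δ_free.
So P = δ_free / [L/(AE) + 1/k] = 1.021 / [ 850/(900×111×10³) + 1/(13×10³) ].
P = 1.021 / 8.543×10⁻⁵ = 11950 N.
Spring extension = P/k = 11950/(13×10³) = 0.9189 mm.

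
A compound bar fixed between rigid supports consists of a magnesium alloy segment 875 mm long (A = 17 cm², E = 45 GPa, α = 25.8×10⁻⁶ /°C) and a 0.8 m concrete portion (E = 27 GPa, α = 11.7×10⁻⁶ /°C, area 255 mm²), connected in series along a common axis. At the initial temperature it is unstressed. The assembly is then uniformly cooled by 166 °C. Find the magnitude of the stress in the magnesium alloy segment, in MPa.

σ ≈ 24.4 MPa (tensile)

With the walls removed the bar would change length by δ_free = Σ αᵢΔT Lᵢ = 25.8×10⁻⁶×166×875 + 11.7×10⁻⁶×166×800 = 5.301 mm.
Since the ends are fixed, an axial force P builds up, equal in every segment, with P · Σ Lᵢ/(AᵢEᵢ) = δ_free.
The series flexibility is Σ Lᵢ/(AᵢEᵢ) = 875/(1700×45×10³) + 800/(255×27×10³) = 0.0001276 mm/N.
P = 5.301 / 0.0001276 = 41530 N = 41.53 kN, tensile.
σ_{magnesium alloy} = P / A = 41530 / 1700 = 24.43 MPa.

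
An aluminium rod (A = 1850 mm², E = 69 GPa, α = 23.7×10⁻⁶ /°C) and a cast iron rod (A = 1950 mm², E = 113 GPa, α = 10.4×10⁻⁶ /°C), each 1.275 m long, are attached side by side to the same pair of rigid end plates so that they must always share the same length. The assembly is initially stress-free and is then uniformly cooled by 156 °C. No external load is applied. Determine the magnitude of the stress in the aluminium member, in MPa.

Equilibrium of a rigid end plate with no external load gives equal and opposite internal forces ±P in the two members. Since α_{aluminium} > α_{cast iron}, cooling drives the aluminium into tension and the cast iron into compression.
Setting the final lengths equal and cancelling L: (α₁ − α₂)ΔT = P/(A₁E₁) + P/(A₂E₂).
|α₁ − α₂|·ΔT = 13.3×10⁻⁶ × 156 = 0.002075.
1/(A₁E₁) + 1/(A₂E₂) = 1/(1850×69×10³) + 1/(1950×113×10³) = 1.237×10⁻⁸ N⁻¹.
So P = 0.002075 / 1.237×10⁻⁸ = 167.7 kN.
σ_{aluminium} = P/A₁ = 167700/1850 = 90.65 MPa, tensile.

σ ≈ 90.6 MPa (tensile)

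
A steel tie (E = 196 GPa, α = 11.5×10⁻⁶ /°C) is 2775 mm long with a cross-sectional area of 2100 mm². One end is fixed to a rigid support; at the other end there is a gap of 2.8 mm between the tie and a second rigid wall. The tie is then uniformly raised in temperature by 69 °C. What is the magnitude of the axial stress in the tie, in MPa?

σ ≈ 0 MPa

If the wall were absent the tie would grow by αΔT L = 11.5×10⁻⁶ × 69 × 2775 = 2.202 mm.
This is smaller than the 2.8 mm clearance, so the tie expands freely without reaching the stop — the stress is zero.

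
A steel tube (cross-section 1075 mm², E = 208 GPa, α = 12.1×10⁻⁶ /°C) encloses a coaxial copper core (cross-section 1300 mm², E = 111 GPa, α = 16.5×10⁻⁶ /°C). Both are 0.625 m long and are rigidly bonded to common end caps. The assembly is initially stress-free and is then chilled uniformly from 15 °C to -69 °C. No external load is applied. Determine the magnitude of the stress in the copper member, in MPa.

σ ≈ 24.9 MPa (tensile)

Both members must finish at the same length. With the larger α, the copper tends to over-contract; the plates restrain it, putting the copper in tension and the steel in compression. With no external load the two internal forces are equal and opposite, magnitude P.
Compatibility of the two members (thermal + elastic change equal): (α₁ − α₂)ΔT = P·[1/(A₁E₁) + 1/(A₂E₂)].
|α₁ − α₂|·ΔT = 4.4×10⁻⁶ × 84 = 0.0003696.
1/(A₁E₁) + 1/(A₂E₂) = 1/(1075×208×10³) + 1/(1300×111×10³) = 1.14×10⁻⁸ N⁻¹.
P = 0.0003696 / 1.14×10⁻⁸ = 32410 N = 32.41 kN.
σ_{copper} = P/A₂ = 32410/1300 = 24.93 MPa, tensile.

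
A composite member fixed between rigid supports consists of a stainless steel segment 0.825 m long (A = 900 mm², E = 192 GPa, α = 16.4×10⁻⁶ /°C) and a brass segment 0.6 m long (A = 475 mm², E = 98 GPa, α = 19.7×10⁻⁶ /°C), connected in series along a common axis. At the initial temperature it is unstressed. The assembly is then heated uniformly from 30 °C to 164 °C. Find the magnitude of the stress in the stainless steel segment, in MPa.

σ ≈ 214 MPa (compressive)

Free thermal expansion of the whole bar: Σ αᵢΔT Lᵢ = 16.4×10⁻⁶×134×825 + 19.7×10⁻⁶×134×600 = 3.397 mm.
Since the ends are fixed, an axial force P builds up, equal in every segment, with P · Σ Lᵢ/(AᵢEᵢ) = δ_free.
Σ Lᵢ/(AᵢEᵢ) = 825/(900×192×10³) + 600/(475×98×10³) = 1.766×10⁻⁵ mm/N.
P = 3.397 / 1.766×10⁻⁵ = 192300 N = 192.3 kN, compressive.
σ_{stainless steel} = P / A = 192300 / 900 = 213.7 MPa.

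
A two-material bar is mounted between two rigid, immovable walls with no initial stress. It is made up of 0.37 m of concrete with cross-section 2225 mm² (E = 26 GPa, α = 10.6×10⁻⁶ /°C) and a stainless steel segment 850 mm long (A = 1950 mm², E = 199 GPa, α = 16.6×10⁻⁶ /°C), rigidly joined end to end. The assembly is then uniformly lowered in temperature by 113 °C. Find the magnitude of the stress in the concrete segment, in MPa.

σ ≈ 107 MPa (tensile)

With the walls removed the bar would change length by δ_free = Σ αᵢΔT Lᵢ = 10.6×10⁻⁶×113×370 + 16.6×10⁻⁶×113×850 = 2.038 mm.
Since the ends are fixed, an axial force P builds up, equal in every segment, with P · Σ Lᵢ/(AᵢEᵢ) = δ_free.
The series flexibility is Σ Lᵢ/(AᵢEᵢ) = 370/(2225×26×10³) + 850/(1950×199×10³) = 8.586×10⁻⁶ mm/N.
P = 2.038 / 8.586×10⁻⁶ = 237300 N = 237.3 kN, tensile.
σ_{concrete} = P / A = 237300 / 2225 = 106.7 MPa.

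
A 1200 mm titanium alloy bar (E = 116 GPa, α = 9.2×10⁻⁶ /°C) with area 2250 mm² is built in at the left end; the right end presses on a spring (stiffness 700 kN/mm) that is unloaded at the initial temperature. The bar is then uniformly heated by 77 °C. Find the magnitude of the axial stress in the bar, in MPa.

If the spring were absent the bar would lengthen by αΔT L = 9.2×10⁻⁶ × 77 × 1200 = 0.8501 mm.
With a force P in the spring, the elastic change of the bar is PL/(AE) and that of the spring is P/k; compatibility requires their sum to equal δ_free.
P [ L/(AE) + 1/k ] = δ_free → P [ 1200/(2250×116×10³) + 1/(700×10³) ] = 0.8501.
P = 0.8501 / 6.026×10⁻⁶ = 141100 N.
σ = P/A = 141100/2250 = 62.69 MPa.

σ ≈ 62.7 MPa (compressive)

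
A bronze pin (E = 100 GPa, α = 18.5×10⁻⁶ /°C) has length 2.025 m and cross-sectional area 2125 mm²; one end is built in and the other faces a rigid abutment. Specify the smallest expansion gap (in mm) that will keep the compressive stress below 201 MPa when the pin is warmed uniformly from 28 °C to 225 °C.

Free expansion if unrestrained: δ_free = αΔT L = 18.5×10⁻⁶ × 197 × 2025 = 7.38 mm.
A stress of 201 MPa corresponds to the wall pushing the pin back by σL/E = 201×2025/(100×10³) = 4.07 mm.
The gap must absorb the remainder: g_min = 7.38 − 4.07 = 3.31 mm.

g ≈ 3.31 mm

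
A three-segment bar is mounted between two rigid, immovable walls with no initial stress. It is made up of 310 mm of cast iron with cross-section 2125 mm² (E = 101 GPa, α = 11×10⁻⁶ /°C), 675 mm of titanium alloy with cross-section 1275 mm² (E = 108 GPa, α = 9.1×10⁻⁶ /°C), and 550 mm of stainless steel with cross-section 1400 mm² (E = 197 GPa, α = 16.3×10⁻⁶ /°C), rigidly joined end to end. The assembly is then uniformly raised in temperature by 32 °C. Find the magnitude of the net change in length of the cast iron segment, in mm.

If the supports were absent, the total length change would be Σ αᵢΔT Lᵢ = 11×10⁻⁶×32×310 + 9.1×10⁻⁶×32×675 + 16.3×10⁻⁶×32×550 = 0.5926 mm.
The rigid supports impose zero overall length change; the single axial force P common to all segments must satisfy P Σ Lᵢ/(AᵢEᵢ) = δ_free.
Σ Lᵢ/(AᵢEᵢ) = 310/(2125×101×10³) + 675/(1275×108×10³) + 550/(1400×197×10³) = 8.341×10⁻⁶ mm/N.
So P = 0.5926 / 8.341×10⁻⁶ = 71.05 kN, compressive.
For the cast iron segment, free thermal change = 11×10⁻⁶×32×310 = 0.1091 mm and elastic change from P = 71050×310/(2125×101×10³) = 0.1026 mm; these oppose, so the net change is 0.0065 mm (segment lengthens).

|ΔL| ≈ 0.0065 mm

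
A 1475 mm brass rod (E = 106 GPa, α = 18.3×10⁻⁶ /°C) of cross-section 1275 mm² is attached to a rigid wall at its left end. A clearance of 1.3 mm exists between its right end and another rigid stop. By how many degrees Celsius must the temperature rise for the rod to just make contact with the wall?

Contact occurs when the free expansion equals the gap: αΔT L = 1.3 mm.
So ΔT = g/(αL) = 1.3/(18.3×10⁻⁶ × 1475) = 48.16 °C.

ΔT ≈ 48.2 °C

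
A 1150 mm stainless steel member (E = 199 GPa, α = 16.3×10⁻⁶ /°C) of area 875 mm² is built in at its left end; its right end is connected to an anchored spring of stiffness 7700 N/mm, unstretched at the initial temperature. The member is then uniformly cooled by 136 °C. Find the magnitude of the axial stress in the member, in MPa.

If the spring were absent the member would shorten by αΔT L = 16.3×10⁻⁶ × 136 × 1150 = 2.549 mm.
With a force P in the spring, the elastic change of the member is PL/(AE) and that of the spring is P/k; compatibility requires their sum to equal δ_free.
P [ L/(AE) + 1/k ] = δ_free → P [ 1150/(875×199×10³) + 1/(7700) ] = 2.549.
P = 2.549 / 0.0001365 = 18680 N.
σ = P/A = 18680/875 = 21.35 MPa.

σ ≈ 21.3 MPa (tensile)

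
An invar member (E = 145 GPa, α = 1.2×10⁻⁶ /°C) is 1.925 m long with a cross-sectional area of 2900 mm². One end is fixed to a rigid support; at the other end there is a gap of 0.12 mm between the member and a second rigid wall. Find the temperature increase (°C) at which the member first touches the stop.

The gap closes when αΔT L = 0.12 mm, since the member is still unstressed at that instant.
ΔT = 0.12 / (1.2×10⁻⁶ × 1925) = 51.95 °C.

ΔT ≈ 51.9 °C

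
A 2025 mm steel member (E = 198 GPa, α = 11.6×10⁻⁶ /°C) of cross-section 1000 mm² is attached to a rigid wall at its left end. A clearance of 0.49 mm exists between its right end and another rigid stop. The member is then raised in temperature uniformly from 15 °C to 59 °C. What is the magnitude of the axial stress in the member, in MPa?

Unrestrained expansion: δ_free = αΔT L = 11.6×10⁻⁶ × 44 × 2025 = 1.034 mm.
This exceeds the 0.49 mm gap, so the wall pushes back. The portion of expansion that must be recovered elastically is δ_free − gap = 1.034 − 0.49 = 0.5436 mm.
Compatibility: PL/(AE) = 0.5436 mm, so σ = P/A = E × (0.5436/2025) = 53.15 MPa.

σ ≈ 53.1 MPa (compressive)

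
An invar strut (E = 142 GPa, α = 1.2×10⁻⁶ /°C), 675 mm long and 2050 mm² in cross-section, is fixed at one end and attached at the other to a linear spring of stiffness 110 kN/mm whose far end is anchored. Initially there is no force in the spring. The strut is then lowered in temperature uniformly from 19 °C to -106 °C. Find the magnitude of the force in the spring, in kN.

The unrestrained thermal change is αΔT L = 1.2×10⁻⁶ × 125 × 675 = 0.1012 mm.
Let P be the tensile force in the spring. The strut extends elastically by PL/(AE) and the spring stretches by P/k; together these equal δ_free.
So P = δ_free / [L/(AE) + 1/k] = 0.1012 / [ 675/(2050×142×10³) + 1/(110×10³) ].
P = 0.1012 / 1.141×10⁻⁵ = 8874 N.

P ≈ 8.87 kN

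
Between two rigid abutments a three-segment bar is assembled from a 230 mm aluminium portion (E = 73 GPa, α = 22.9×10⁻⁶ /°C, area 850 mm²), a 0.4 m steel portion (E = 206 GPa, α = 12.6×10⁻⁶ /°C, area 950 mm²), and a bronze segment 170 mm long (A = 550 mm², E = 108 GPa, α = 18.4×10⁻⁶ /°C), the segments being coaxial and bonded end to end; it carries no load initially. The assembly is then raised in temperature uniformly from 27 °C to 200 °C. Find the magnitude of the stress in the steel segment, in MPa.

σ ≈ 284 MPa (compressive)

Free thermal expansion of the whole bar: Σ αᵢΔT Lᵢ = 22.9×10⁻⁶×173×230 + 12.6×10⁻⁶×173×400 + 18.4×10⁻⁶×173×170 = 2.324 mm.
Since the ends are fixed, an axial force P builds up, equal in every segment, with P · Σ Lᵢ/(AᵢEᵢ) = δ_free.
Σ Lᵢ/(AᵢEᵢ) = 230/(850×73×10³) + 400/(950×206×10³) + 170/(550×108×10³) = 8.613×10⁻⁶ mm/N.
So P = 2.324 / 8.613×10⁻⁶ = 269.9 kN, compressive.
σ_{steel} = P / A = 269900 / 950 = 284.1 MPa.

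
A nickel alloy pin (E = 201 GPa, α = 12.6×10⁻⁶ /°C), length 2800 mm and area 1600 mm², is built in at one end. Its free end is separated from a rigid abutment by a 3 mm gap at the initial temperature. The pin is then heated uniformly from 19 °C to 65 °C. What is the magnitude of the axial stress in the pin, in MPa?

σ ≈ 0 MPa

If the wall were absent the pin would grow by αΔT L = 12.6×10⁻⁶ × 46 × 2800 = 1.623 mm.
This is smaller than the 3 mm clearance, so the pin expands freely without reaching the stop — the stress is zero.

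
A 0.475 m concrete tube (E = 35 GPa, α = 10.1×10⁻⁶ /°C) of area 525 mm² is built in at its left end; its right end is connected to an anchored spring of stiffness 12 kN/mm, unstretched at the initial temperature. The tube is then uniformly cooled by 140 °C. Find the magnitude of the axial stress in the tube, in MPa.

σ ≈ 11.7 MPa (tensile)

The unrestrained thermal change is αΔT L = 10.1×10⁻⁶ × 140 × 475 = 0.6716 mm.
With a force P in the spring, the elastic change of the tube is PL/(AE) and that of the spring is P/k; compatibility requires their sum to equal δ_free.
So P = δ_free / [L/(AE) + 1/k] = 0.6716 / [ 475/(525×35×10³) + 1/(12×10³) ].
P = 0.6716 / 0.0001092 = 6152 N.
σ = P/A = 6152/525 = 11.72 MPa.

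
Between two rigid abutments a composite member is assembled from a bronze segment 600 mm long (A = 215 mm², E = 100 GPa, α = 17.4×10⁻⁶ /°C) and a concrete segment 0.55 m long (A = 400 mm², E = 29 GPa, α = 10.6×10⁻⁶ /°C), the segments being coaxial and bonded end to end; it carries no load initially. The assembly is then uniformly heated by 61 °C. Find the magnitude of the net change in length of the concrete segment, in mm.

|ΔL| ≈ 0.269 mm

With the walls removed the bar would change length by δ_free = Σ αᵢΔT Lᵢ = 17.4×10⁻⁶×61×600 + 10.6×10⁻⁶×61×550 = 0.9925 mm.
The rigid supports impose zero overall length change; the single axial force P common to all segments must satisfy P Σ Lᵢ/(AᵢEᵢ) = δ_free.
Σ Lᵢ/(AᵢEᵢ) = 600/(215×100×10³) + 550/(400×29×10³) = 7.532×10⁻⁵ mm/N.
P = 0.9925 / 7.532×10⁻⁵ = 13180 N = 13.18 kN, compressive.
For the concrete segment, free thermal change = 10.6×10⁻⁶×61×550 = 0.3556 mm and elastic change from P = 13180×550/(400×29×10³) = 0.6248 mm; these oppose, so the net change is 0.269 mm (segment shortens).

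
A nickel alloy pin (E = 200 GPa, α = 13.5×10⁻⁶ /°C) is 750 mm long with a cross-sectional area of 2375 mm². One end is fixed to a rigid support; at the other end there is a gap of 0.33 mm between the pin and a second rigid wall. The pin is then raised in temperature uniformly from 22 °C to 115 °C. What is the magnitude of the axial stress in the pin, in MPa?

Unrestrained expansion: δ_free = αΔT L = 13.5×10⁻⁶ × 93 × 750 = 0.9416 mm.
The gap closes (δ_free > 0.33 mm) and the wall then resists a further 0.9416 − 0.33 = 0.6116 mm of expansion.
So σ = E(δ_free − g)/L = 200×10³ × 0.6116/750 = 163.1 MPa.

σ ≈ 163 MPa (compressive)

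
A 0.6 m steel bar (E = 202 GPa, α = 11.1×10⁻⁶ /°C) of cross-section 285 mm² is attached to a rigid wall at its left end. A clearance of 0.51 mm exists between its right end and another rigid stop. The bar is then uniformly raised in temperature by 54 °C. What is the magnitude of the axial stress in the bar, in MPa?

Free thermal elongation = αΔT L = 11.1×10⁻⁶ × 54 × 600 = 0.3596 mm.
Since δ_free = 0.36 mm is less than the 0.51 mm gap, the bar never touches the wall. No axial force develops.

σ ≈ 0 MPa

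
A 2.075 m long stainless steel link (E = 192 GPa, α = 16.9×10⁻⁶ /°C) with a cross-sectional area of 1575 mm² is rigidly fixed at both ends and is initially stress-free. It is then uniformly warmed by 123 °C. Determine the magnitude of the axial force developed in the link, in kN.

The ends cannot move, so σ = EαΔT = 192×10³ × 16.9×10⁻⁶ × 123 = 399.1 MPa.
Then P = σA = 399.1 × 1575 mm² = 628.6 kN, compressive.

P ≈ 629 kN (compressive)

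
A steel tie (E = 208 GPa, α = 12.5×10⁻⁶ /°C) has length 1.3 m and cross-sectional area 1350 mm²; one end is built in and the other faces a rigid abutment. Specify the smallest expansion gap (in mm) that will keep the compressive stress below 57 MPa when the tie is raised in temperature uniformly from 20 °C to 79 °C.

With no wall the tie would lengthen by αΔT L = 12.5×10⁻⁶ × 59 × 1300 = 0.9587 mm.
A stress of 57 MPa corresponds to the wall pushing the tie back by σL/E = 57×1300/(208×10³) = 0.3563 mm.
The gap must absorb the remainder: g_min = 0.9587 − 0.3563 = 0.6025 mm.

g ≈ 0.603 mm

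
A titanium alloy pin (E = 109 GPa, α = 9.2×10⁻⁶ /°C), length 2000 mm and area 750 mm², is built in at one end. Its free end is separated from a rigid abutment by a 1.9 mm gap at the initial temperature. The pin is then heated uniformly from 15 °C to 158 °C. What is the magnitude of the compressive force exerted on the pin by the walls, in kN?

Free thermal elongation = αΔT L = 9.2×10⁻⁶ × 143 × 2000 = 2.631 mm.
This exceeds the 1.9 mm gap, so the wall pushes back. The portion of expansion that must be recovered elastically is δ_free − gap = 2.631 − 1.9 = 0.7312 mm.
Compatibility: PL/(AE) = 0.7312 mm, so σ = P/A = E × (0.7312/2000) = 39.85 MPa.
P = σA = 39.85 × 750 = 29.89 kN.

P ≈ 29.9 kN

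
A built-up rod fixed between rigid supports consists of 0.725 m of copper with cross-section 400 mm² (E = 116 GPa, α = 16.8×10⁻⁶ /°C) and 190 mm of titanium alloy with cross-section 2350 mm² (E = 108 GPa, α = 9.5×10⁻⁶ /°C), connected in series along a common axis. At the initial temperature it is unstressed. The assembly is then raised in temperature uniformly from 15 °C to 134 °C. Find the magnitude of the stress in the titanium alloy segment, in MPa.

If the supports were absent, the total length change would be Σ αᵢΔT Lᵢ = 16.8×10⁻⁶×119×725 + 9.5×10⁻⁶×119×190 = 1.664 mm.
Since the ends are fixed, an axial force P builds up, equal in every segment, with P · Σ Lᵢ/(AᵢEᵢ) = δ_free.
Σ Lᵢ/(AᵢEᵢ) = 725/(400×116×10³) + 190/(2350×108×10³) = 1.637×10⁻⁵ mm/N.
So P = 1.664 / 1.637×10⁻⁵ = 101.6 kN, compressive.
σ_{titanium alloy} = P / A = 101600 / 2350 = 43.25 MPa.

σ ≈ 43.3 MPa (compressive)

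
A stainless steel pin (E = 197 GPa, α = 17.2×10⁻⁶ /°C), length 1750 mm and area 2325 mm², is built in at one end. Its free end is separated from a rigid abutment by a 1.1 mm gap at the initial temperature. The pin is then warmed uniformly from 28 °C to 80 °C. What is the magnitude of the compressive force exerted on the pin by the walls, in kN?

P ≈ 122 kN

If the wall were absent the pin would grow by αΔT L = 17.2×10⁻⁶ × 52 × 1750 = 1.565 mm.
The gap closes (δ_free > 1.1 mm) and the wall then resists a further 1.565 − 1.1 = 0.4652 mm of expansion.
That suppressed elongation corresponds to σ = E·Δ/L = 197×10³ × 0.4652/1750 = 52.37 MPa.
Force on the wall = σA = 52.37 × 2325 mm² = 121.8 kN.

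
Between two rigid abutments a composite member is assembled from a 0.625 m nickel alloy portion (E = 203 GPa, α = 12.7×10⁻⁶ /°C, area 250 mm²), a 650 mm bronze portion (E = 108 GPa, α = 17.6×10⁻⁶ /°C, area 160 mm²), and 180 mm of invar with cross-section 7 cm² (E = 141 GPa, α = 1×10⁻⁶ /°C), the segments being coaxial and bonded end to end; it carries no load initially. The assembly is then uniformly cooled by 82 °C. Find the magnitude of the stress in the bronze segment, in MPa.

Free thermal contraction of the whole bar: Σ αᵢΔT Lᵢ = 12.7×10⁻⁶×82×625 + 17.6×10⁻⁶×82×650 + 1×10⁻⁶×82×180 = 1.604 mm.
Since the ends are fixed, an axial force P builds up, equal in every segment, with P · Σ Lᵢ/(AᵢEᵢ) = δ_free.
The series flexibility is Σ Lᵢ/(AᵢEᵢ) = 625/(250×203×10³) + 650/(160×108×10³) + 180/(700×141×10³) = 5.175×10⁻⁵ mm/N.
P = 1.604 / 5.175×10⁻⁵ = 30990 N = 30.99 kN, tensile.
σ_{bronze} = P / A = 30990 / 160 = 193.7 MPa.

σ ≈ 194 MPa (tensile)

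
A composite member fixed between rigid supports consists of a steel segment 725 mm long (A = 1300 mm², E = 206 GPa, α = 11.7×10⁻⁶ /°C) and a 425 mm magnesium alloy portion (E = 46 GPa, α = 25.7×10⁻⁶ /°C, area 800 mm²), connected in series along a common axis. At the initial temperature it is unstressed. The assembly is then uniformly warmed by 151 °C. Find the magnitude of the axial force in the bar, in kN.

If the supports were absent, the total length change would be Σ αᵢΔT Lᵢ = 11.7×10⁻⁶×151×725 + 25.7×10⁻⁶×151×425 = 2.93 mm.
The rigid supports impose zero overall length change; the single axial force P common to all segments must satisfy P Σ Lᵢ/(AᵢEᵢ) = δ_free.
The series flexibility is Σ Lᵢ/(AᵢEᵢ) = 725/(1300×206×10³) + 425/(800×46×10³) = 1.426×10⁻⁵ mm/N.
Hence P = δ_free / Σ(L/AE) = 2.93/1.426×10⁻⁵ = 205.5 kN (compressive).

P ≈ 206 kN (compressive)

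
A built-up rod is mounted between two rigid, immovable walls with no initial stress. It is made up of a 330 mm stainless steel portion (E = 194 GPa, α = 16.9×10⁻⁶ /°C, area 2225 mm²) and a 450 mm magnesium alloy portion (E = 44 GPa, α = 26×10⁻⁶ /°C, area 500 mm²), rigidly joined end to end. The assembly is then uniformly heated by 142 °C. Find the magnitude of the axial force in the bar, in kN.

P ≈ 116 kN (compressive)

If the supports were absent, the total length change would be Σ αᵢΔT Lᵢ = 16.9×10⁻⁶×142×330 + 26×10⁻⁶×142×450 = 2.453 mm.
The rigid supports impose zero overall length change; the single axial force P common to all segments must satisfy P Σ Lᵢ/(AᵢEᵢ) = δ_free.
Σ Lᵢ/(AᵢEᵢ) = 330/(2225×194×10³) + 450/(500×44×10³) = 2.122×10⁻⁵ mm/N.
So P = 2.453 / 2.122×10⁻⁵ = 115.6 kN, compressive.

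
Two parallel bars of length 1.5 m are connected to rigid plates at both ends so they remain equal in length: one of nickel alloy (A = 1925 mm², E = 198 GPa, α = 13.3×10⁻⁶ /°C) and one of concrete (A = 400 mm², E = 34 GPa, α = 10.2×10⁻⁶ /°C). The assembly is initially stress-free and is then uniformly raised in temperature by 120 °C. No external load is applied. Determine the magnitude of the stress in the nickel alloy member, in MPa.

The nickel alloy has the larger α, so on heating it would change length more than the concrete if both were free. The rigid plates force a common final length, so the nickel alloy is put into compression and the concrete into tension, with equal and opposite forces P (no external load).
Equating the net (thermal + elastic) strains gives |α₁ − α₂|·ΔT = P·[1/(A₁E₁) + 1/(A₂E₂)].
|α₁ − α₂|·ΔT = 3.1×10⁻⁶ × 120 = 0.000372.
1/(A₁E₁) + 1/(A₂E₂) = 1/(1925×198×10³) + 1/(400×34×10³) = 7.615×10⁻⁸ N⁻¹.
So P = 0.000372 / 7.615×10⁻⁸ = 4.885 kN.
σ_{nickel alloy} = P/A₁ = 4885/1925 = 2.538 MPa, compressive.

σ ≈ 2.54 MPa (compressive)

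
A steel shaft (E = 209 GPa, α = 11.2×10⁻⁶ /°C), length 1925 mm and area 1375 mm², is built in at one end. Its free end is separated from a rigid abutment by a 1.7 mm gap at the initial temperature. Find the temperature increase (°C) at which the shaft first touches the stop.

The gap closes when αΔT L = 1.7 mm, since the shaft is still unstressed at that instant.
So ΔT = g/(αL) = 1.7/(11.2×10⁻⁶ × 1925) = 78.85 °C.

ΔT ≈ 78.8 °C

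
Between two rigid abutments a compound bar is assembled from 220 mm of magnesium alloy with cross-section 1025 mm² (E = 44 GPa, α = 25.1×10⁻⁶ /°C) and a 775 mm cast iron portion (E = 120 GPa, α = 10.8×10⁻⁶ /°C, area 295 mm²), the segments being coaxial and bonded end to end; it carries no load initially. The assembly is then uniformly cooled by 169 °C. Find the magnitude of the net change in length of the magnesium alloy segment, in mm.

|ΔL| ≈ 0.505 mm

Free thermal contraction of the whole bar: Σ αᵢΔT Lᵢ = 25.1×10⁻⁶×169×220 + 10.8×10⁻⁶×169×775 = 2.348 mm.
Since the ends are fixed, an axial force P builds up, equal in every segment, with P · Σ Lᵢ/(AᵢEᵢ) = δ_free.
Σ Lᵢ/(AᵢEᵢ) = 220/(1025×44×10³) + 775/(295×120×10³) = 2.677×10⁻⁵ mm/N.
P = 2.348 / 2.677×10⁻⁵ = 87700 N = 87.7 kN, tensile.
For the magnesium alloy segment, free thermal change = 25.1×10⁻⁶×169×220 = 0.9332 mm and elastic change from P = 87700×220/(1025×44×10³) = 0.4278 mm; these oppose, so the net change is 0.505 mm (segment shortens).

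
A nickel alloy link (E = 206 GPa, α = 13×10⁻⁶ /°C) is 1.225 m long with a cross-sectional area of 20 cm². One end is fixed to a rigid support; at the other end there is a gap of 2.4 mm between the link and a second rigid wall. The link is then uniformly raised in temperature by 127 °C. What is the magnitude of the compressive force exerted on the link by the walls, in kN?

P ≈ 0 kN

If the wall were absent the link would grow by αΔT L = 13×10⁻⁶ × 127 × 1225 = 2.022 mm.
Since δ_free = 2.02 mm is less than the 2.4 mm gap, the link never touches the wall. No axial force develops.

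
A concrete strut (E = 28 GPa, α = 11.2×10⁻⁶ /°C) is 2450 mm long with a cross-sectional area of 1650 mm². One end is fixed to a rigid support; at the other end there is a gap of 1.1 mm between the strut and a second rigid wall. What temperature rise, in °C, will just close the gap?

ΔT ≈ 40.1 °C

The gap closes when αΔT L = 1.1 mm, since the strut is still unstressed at that instant.
ΔT = 1.1 / (11.2×10⁻⁶ × 2450) = 40.09 °C.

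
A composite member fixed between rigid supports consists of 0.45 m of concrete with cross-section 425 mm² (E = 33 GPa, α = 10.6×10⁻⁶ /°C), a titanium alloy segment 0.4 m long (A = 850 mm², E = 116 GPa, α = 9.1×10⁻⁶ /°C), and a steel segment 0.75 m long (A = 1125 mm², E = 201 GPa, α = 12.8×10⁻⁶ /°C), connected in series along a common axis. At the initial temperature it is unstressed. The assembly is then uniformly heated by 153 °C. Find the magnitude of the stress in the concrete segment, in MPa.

If the supports were absent, the total length change would be Σ αᵢΔT Lᵢ = 10.6×10⁻⁶×153×450 + 9.1×10⁻⁶×153×400 + 12.8×10⁻⁶×153×750 = 2.756 mm.
Since the ends are fixed, an axial force P builds up, equal in every segment, with P · Σ Lᵢ/(AᵢEᵢ) = δ_free.
The series flexibility is Σ Lᵢ/(AᵢEᵢ) = 450/(425×33×10³) + 400/(850×116×10³) + 750/(1125×201×10³) = 3.946×10⁻⁵ mm/N.
So P = 2.756 / 3.946×10⁻⁵ = 69.83 kN, compressive.
σ_{concrete} = P / A = 69830 / 425 = 164.3 MPa.

σ ≈ 164 MPa (compressive)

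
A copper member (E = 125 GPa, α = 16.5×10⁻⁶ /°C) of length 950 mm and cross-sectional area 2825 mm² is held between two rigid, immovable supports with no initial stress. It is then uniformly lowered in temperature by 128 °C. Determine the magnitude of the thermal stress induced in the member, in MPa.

σ ≈ 264 MPa (tensile)

Because both ends are immovable the net strain is zero, and the suppressed thermal strain is αΔT = 16.5×10⁻⁶ × 128 = 2112×10⁻⁶.
Hence σ = E·αΔT = 125×10³ × 2112×10⁻⁶ = 264 MPa, tensile.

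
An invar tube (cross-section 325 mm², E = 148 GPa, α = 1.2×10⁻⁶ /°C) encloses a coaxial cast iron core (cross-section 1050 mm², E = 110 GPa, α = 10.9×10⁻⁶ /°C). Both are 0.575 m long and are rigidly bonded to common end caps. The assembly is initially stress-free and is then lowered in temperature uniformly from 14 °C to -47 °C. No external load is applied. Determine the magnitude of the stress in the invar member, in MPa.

σ ≈ 61.8 MPa (compressive)

Equilibrium of a rigid end plate with no external load gives equal and opposite internal forces ±P in the two members. Since α_{cast iron} > α_{invar}, cooling drives the cast iron into tension and the invar into compression.
Setting the final lengths equal and cancelling L: (α₁ − α₂)ΔT = P/(A₁E₁) + P/(A₂E₂).
|α₁ − α₂|·ΔT = 9.7×10⁻⁶ × 61 = 0.0005917.
1/(A₁E₁) + 1/(A₂E₂) = 1/(325×148×10³) + 1/(1050×110×10³) = 2.945×10⁻⁸ N⁻¹.
P = 0.0005917 / 2.945×10⁻⁸ = 20090 N = 20.09 kN.
σ_{invar} = P/A₁ = 20090/325 = 61.82 MPa, compressive.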